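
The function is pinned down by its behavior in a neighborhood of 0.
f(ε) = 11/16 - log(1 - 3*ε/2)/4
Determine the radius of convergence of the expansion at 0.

Branch term (-1/4)*log(1 - ε/(2/3)): its argument vanishes at ε = 2/3, a logarithmic branch point, modulus 2/3.
The radius of convergence is the smallest modulus among the singular points: 2/3.

The radius of convergence is 2/3.


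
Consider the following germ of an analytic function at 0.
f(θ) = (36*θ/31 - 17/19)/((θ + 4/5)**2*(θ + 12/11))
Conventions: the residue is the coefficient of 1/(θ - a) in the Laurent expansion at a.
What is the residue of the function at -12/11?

The residue is -3851375/150784.

At the order-1 pole -12/11 set g(θ) = (θ - (-12/11))*f(θ) = (36*θ/31 - 17/19)/(θ + 4/5)**2.
Simple pole: residue = g(a) at a = -12/11, which is -3851375/150784.


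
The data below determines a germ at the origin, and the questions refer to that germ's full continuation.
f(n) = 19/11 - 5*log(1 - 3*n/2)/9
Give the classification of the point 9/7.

The point is a regular point.

There is no denominator, hence no pole anywhere.
Branch term log(1 - n/(2/3)): argument at 9/7 is -13/14, nonzero, so 9/7 is not its branch point (a point on a principal cut is still regular for the continued germ).
So the germ continues analytically to 9/7.


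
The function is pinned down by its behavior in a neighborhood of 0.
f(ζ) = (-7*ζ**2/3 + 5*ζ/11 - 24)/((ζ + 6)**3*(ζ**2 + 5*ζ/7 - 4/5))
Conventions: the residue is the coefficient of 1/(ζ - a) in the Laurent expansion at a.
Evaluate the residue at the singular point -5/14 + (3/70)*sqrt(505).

The residue is 1054942945/20900935572 - (2427252065/575725770756)*sqrt(505).

The factor ζ**2 + 5*ζ/7 - 4/5 splits as (ζ - a)(ζ - a') with a = -5/14 + (3/70)*sqrt(505), a' = -5/14 - (3/70)*sqrt(505). At the order-1 pole a set g(ζ) = (ζ - a)*f(ζ) = [(-7*ζ**2/3 + 5*ζ/11 - 24)/(ζ + 6)**3] / (ζ - a').
Simple pole: residue = g(a) at a = -5/14 + (3/70)*sqrt(505), which is 1054942945/20900935572 - (2427252065/575725770756)*sqrt(505).


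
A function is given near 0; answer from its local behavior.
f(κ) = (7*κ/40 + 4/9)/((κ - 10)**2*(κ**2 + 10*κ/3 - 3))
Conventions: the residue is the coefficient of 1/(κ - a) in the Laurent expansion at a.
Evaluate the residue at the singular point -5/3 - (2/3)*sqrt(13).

The factor κ**2 + 10*κ/3 - 3 splits as (κ - a)(κ - a') with a = -5/3 - (2/3)*sqrt(13), a' = -5/3 + (2/3)*sqrt(13). At the order-1 pole a set g(κ) = (κ - a)*f(κ) = [(7*κ/40 + 4/9)/(κ - 10)**2] / (κ - a').
Simple pole: residue = g(a) at a = -5/3 - (2/3)*sqrt(13), which is 30667/36691440 - (29335/190795488)*sqrt(13).

The residue is 30667/36691440 - (29335/190795488)*sqrt(13).


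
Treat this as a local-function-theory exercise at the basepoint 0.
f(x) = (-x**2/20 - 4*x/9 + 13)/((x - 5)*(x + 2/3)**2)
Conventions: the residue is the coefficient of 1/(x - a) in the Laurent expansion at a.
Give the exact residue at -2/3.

At the order-2 pole -2/3 set g(x) = (x - (-2/3))^2*f(x) = (-x**2/20 - 4*x/9 + 13)/(x - 5).
Order-2 pole: residue = g'(a); g'(-2/3) = -501/1445, so the residue is -501/1445.

The residue is -501/1445.


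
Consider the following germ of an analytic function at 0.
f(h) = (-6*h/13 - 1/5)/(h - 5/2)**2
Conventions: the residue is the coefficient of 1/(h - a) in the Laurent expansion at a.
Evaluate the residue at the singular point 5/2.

The residue is -6/13.

At the order-2 pole 5/2 set g(h) = (h - (5/2))^2*f(h) = -6*h/13 - 1/5.
Order-2 pole: residue = g'(a); g'(5/2) = -6/13, so the residue is -6/13.


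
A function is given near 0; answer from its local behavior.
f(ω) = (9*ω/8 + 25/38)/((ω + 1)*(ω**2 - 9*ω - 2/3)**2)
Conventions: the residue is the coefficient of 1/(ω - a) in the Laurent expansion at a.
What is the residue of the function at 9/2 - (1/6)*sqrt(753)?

The residue is 639/238336 + (2979423/15015406336)*sqrt(753).

The factor ω**2 - 9*ω - 2/3 splits as (ω - a)(ω - a') with a = 9/2 - (1/6)*sqrt(753), a' = 9/2 + (1/6)*sqrt(753). At the order-2 pole a set g(ω) = (ω - a)^2*f(ω) = [(9*ω/8 + 25/38)/(ω + 1)] / (ω - a')^2.
Order-2 pole: residue = g'(a); g'(9/2 - (1/6)*sqrt(753)) = 639/238336 + (2979423/15015406336)*sqrt(753), so the residue is 639/238336 + (2979423/15015406336)*sqrt(753).


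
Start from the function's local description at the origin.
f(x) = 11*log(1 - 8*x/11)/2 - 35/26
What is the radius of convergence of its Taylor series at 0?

The radius of convergence is 11/8.

Branch term (11/2)*log(1 - x/(11/8)): its argument vanishes at x = 11/8, a logarithmic branch point, modulus 11/8.
The radius of convergence is the smallest modulus among the singular points: 11/8.


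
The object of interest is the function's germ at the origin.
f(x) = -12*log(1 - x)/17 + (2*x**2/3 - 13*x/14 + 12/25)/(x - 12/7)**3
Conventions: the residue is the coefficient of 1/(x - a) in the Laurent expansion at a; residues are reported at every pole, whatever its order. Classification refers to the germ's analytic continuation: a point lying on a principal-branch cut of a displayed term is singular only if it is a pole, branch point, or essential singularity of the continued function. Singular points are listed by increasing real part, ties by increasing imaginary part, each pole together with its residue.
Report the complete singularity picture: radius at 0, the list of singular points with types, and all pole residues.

Denominator factor (x - 12/7)^3: pole of order 3 at 12/7, modulus 12/7.
Branch term (-12/17)*log(1 - x/(1)): its argument vanishes at x = 1, a logarithmic branch point, modulus 1.
The radius of convergence is the smallest modulus among the singular points: 1.
The branch term is analytic at 12/7 and contributes nothing to the residue; only the rational part matters.
At the order-3 pole 12/7 set g(x) = (x - (12/7))^3*(rational part) = 2*x**2/3 - 13*x/14 + 12/25.
Order-3 pole: residue = g''(a)/2; g''(12/7) = 4/3, so the residue is 2/3.
List the singular points by increasing real part (a conjugate pair: the negative imaginary part first).

Radius of convergence at 0: 1.
At 1: a logarithmic branch point.
At 12/7: a pole of order 3; residue 2/3.


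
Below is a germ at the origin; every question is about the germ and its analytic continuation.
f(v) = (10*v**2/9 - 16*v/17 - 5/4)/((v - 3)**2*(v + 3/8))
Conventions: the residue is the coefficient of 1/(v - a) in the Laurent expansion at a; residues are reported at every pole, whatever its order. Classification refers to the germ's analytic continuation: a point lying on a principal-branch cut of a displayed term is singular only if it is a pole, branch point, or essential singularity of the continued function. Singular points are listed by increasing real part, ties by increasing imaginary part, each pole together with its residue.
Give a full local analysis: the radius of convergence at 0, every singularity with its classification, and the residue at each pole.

Denominator factor (v + 3/8): pole of order 1 at -3/8, modulus 3/8.
Denominator factor (v - 3)^2: pole of order 2 at 3, modulus 3.
The radius of convergence is the smallest modulus among the singular points: 3/8.
At the order-1 pole -3/8 set g(v) = (v - (-3/8))*f(v) = (10*v**2/9 - 16*v/17 - 5/4)/(v - 3)**2.
Simple pole: residue = g(a) at a = -3/8, which is -806/12393.
At the order-2 pole 3 set g(v) = (v - (3))^2*f(v) = (10*v**2/9 - 16*v/17 - 5/4)/(v + 3/8).
Order-2 pole: residue = g'(a); g'(3) = 14576/12393, so the residue is 14576/12393.
List the singular points by increasing real part (a conjugate pair: the negative imaginary part first).

Radius of convergence at 0: 3/8.
At -3/8: a pole of order 1; residue -806/12393.
At 3: a pole of order 2; residue 14576/12393.


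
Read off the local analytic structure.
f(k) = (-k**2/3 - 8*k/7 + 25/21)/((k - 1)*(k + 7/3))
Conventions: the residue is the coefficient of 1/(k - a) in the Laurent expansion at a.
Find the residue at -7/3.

The residue is -193/315.

At the order-1 pole -7/3 set g(k) = (k - (-7/3))*f(k) = (-k**2/3 - 8*k/7 + 25/21)/(k - 1).
Simple pole: residue = g(a) at a = -7/3, which is -193/315.


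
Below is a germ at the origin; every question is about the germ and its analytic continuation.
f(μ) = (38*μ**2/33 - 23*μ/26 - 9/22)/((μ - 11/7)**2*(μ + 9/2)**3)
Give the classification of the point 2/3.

The point is a regular point.

Denominator factors: μ - 11/7 = -19/21 at μ = 2/3; μ + 9/2 = 31/6 at μ = 2/3 — none vanishes.
So the germ continues analytically to 2/3.


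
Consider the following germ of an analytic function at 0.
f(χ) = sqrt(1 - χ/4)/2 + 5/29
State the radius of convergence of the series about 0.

Branch term (1/2)*sqrt(1 - χ/(4)): its argument vanishes at χ = 4, a square-root branch point, modulus 4.
The radius of convergence is the smallest modulus among the singular points: 4.

The radius of convergence is 4.


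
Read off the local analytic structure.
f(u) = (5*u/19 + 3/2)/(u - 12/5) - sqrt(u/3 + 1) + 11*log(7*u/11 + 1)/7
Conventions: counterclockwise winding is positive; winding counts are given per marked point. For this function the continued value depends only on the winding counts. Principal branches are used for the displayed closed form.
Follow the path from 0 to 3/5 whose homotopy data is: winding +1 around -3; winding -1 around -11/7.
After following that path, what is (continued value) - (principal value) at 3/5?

The rational part is single-valued and drops out of the difference; each branch term changes only by its own monodromy.
(-1)*sqrt(1 - u/(-3)): winding +1 is odd, the square root flips sign, contributing -2*(-1)*sqrt(1 - (3/5)/(-3)) = -2*(-1)*sqrt(6/5) = (2/5)*sqrt(30).
(11/7)*log(1 - u/(-11/7)): each positive loop around -11/7 adds 2*pi*i to the log, so winding -1 contributes (11/7)*(-1)*2*pi*i = -(22/7)*pi*i.
Summing the contributions at u = 3/5 gives ((2/5)*sqrt(30)) - ((22/7)*pi)*i.

Continued minus principal equals ((2/5)*sqrt(30)) - ((22/7)*pi)*i.


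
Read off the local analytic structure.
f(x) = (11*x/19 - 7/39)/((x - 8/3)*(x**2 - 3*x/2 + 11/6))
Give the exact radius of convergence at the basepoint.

The radius of convergence is (1/6)*sqrt(66).

Denominator factor (x**2 - 3*x/2 + 11/6): discriminant -61/12, complex-conjugate roots (3/4) + ((1/12)*sqrt(183))*i and (3/4) - ((1/12)*sqrt(183))*i; poles of order 1, moduli (1/6)*sqrt(66) and (1/6)*sqrt(66).
Denominator factor (x - 8/3): pole of order 1 at 8/3, modulus 8/3.
The radius of convergence is the smallest modulus among the singular points: (1/6)*sqrt(66).


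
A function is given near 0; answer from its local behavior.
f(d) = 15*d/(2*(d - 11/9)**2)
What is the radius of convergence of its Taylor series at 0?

Denominator factor (d - 11/9)^2: pole of order 2 at 11/9, modulus 11/9.
The radius of convergence is the smallest modulus among the singular points: 11/9.

The radius of convergence is 11/9.


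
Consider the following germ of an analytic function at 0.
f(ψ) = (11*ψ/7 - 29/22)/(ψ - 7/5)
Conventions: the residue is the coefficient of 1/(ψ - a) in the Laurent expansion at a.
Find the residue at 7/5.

At the order-1 pole 7/5 set g(ψ) = (ψ - (7/5))*f(ψ) = 11*ψ/7 - 29/22.
Simple pole: residue = g(a) at a = 7/5, which is 97/110.

The residue is 97/110.


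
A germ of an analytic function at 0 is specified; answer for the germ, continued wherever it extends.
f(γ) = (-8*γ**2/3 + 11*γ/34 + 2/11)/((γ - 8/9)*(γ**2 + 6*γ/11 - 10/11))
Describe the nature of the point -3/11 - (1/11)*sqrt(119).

The point is a pole of order 1.

The denominator factor γ**2 + 6*γ/11 - 10/11 vanishes at -3/11 - (1/11)*sqrt(119) and appears to the power 1; the numerator there equals -33661/12342 - (665/4114)*sqrt(119), nonzero, and no other factor vanishes.
Hence a pole whose order is the multiplicity, 1.


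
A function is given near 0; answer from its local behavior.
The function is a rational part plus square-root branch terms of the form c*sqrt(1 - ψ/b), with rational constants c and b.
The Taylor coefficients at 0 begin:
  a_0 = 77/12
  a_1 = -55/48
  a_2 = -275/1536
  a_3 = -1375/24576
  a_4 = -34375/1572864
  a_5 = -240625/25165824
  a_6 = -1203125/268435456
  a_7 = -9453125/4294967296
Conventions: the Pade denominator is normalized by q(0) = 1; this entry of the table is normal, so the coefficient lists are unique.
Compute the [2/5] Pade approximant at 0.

The Pade approximant has numerator coefficients [77/12, -30349/5408, 399245/346112]; denominator coefficients [1, -941/1352, 555/6656, 725/173056, 9125/22151168, 13125/354418688].

Taylor coefficients needed (read off): a_0 = 77/12, a_1 = -55/48, a_2 = -275/1536, a_3 = -1375/24576, a_4 = -34375/1572864, a_5 = -240625/25165824, a_6 = -1203125/268435456, a_7 = -9453125/4294967296.
Write the denominator as Q(ψ) = 1 + q1*ψ + q2*ψ^2 + q3*ψ^3 + q4*ψ^4 + q5*ψ^5. Requiring Q*f - P = O(ψ^8) with deg P <= 2 kills the coefficients of ψ^3..ψ^7 in Q*f:
  ψ^3: a_3 + q1*a_2 + q2*a_1 + q3*a_0 = 0, i.e. -1375/24576 + (-275/1536)*q1 + (-55/48)*q2 + (77/12)*q3 = 0.
  ψ^4: a_4 + q1*a_3 + q2*a_2 + q3*a_1 + q4*a_0 = 0, i.e. -34375/1572864 + (-1375/24576)*q1 + (-275/1536)*q2 + (-55/48)*q3 + (77/12)*q4 = 0.
  ψ^5: a_5 + q1*a_4 + q2*a_3 + q3*a_2 + q4*a_1 + q5*a_0 = 0, i.e. -240625/25165824 + (-34375/1572864)*q1 + (-1375/24576)*q2 + (-275/1536)*q3 + (-55/48)*q4 + (77/12)*q5 = 0.
  ψ^6: a_6 + q1*a_5 + q2*a_4 + q3*a_3 + q4*a_2 + q5*a_1 = 0, i.e. -1203125/268435456 + (-240625/25165824)*q1 + (-34375/1572864)*q2 + (-1375/24576)*q3 + (-275/1536)*q4 + (-55/48)*q5 = 0.
  ψ^7: a_7 + q1*a_6 + q2*a_5 + q3*a_4 + q4*a_3 + q5*a_2 = 0, i.e. -9453125/4294967296 + (-1203125/268435456)*q1 + (-240625/25165824)*q2 + (-34375/1572864)*q3 + (-1375/24576)*q4 + (-275/1536)*q5 = 0.
Solving this linear system: q1 = -941/1352, q2 = 555/6656, q3 = 725/173056, q4 = 9125/22151168, q5 = 13125/354418688.
The numerator is Q*f truncated at degree 2: P0 = a_0 = 77/12; P1 = a_1 + q1*a_0 = -30349/5408; P2 = a_2 + q1*a_1 + q2*a_0 = 399245/346112.


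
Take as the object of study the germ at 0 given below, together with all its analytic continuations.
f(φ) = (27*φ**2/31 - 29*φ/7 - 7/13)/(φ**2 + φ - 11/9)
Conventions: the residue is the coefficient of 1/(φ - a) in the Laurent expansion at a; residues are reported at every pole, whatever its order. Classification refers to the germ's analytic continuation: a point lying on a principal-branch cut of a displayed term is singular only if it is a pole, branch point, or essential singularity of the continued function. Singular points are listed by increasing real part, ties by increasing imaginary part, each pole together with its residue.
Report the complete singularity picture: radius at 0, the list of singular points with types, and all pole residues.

Radius of convergence at 0: -1/2 + (1/6)*sqrt(53).
At -1/2 - (1/6)*sqrt(53): a pole of order 1; residue -544/217 - (828/4823)*sqrt(53).
At -1/2 + (1/6)*sqrt(53): a pole of order 1; residue -544/217 + (828/4823)*sqrt(53).

Denominator factor (φ**2 + φ - 11/9): discriminant 53/9, real irrational roots -1/2 + (1/6)*sqrt(53) and -1/2 - (1/6)*sqrt(53); poles of order 1, moduli -1/2 + (1/6)*sqrt(53) and 1/2 + (1/6)*sqrt(53).
The radius of convergence is the smallest modulus among the singular points: -1/2 + (1/6)*sqrt(53).
The factor φ**2 + φ - 11/9 splits as (φ - a)(φ - a') with a = -1/2 - (1/6)*sqrt(53), a' = -1/2 + (1/6)*sqrt(53). At the order-1 pole a set g(φ) = (φ - a)*f(φ) = [27*φ**2/31 - 29*φ/7 - 7/13] / (φ - a').
Simple pole: residue = g(a) at a = -1/2 - (1/6)*sqrt(53), which is -544/217 - (828/4823)*sqrt(53).
The factor φ**2 + φ - 11/9 splits as (φ - a)(φ - a') with a = -1/2 + (1/6)*sqrt(53), a' = -1/2 - (1/6)*sqrt(53). At the order-1 pole a set g(φ) = (φ - a)*f(φ) = [27*φ**2/31 - 29*φ/7 - 7/13] / (φ - a').
Simple pole: residue = g(a) at a = -1/2 + (1/6)*sqrt(53), which is -544/217 + (828/4823)*sqrt(53).
List the singular points by increasing real part (a conjugate pair: the negative imaginary part first).


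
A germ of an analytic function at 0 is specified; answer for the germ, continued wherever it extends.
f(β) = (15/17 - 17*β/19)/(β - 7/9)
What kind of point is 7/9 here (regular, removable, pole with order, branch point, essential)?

The point is a pole of order 1.

The denominator factor β - 7/9 vanishes at 7/9 and appears to the power 1; the numerator there equals 542/2907, nonzero, and no other factor vanishes.
Hence a pole whose order is the multiplicity, 1.


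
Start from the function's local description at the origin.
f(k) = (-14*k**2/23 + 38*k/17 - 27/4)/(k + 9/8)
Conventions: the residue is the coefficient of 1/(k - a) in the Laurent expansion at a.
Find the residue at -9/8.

The residue is -125559/12512.

At the order-1 pole -9/8 set g(k) = (k - (-9/8))*f(k) = -14*k**2/23 + 38*k/17 - 27/4.
Simple pole: residue = g(a) at a = -9/8, which is -125559/12512.


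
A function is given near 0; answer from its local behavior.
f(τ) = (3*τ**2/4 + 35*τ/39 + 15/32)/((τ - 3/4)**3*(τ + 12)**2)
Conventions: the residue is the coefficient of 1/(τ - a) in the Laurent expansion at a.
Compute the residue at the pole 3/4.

At the order-3 pole 3/4 set g(τ) = (τ - (3/4))^3*f(τ) = (3*τ**2/4 + 35*τ/39 + 15/32)/(τ + 12)**2.
Order-3 pole: residue = g''(a)/2; g''(3/4) = 499472/87947613, so the residue is 249736/87947613.

The residue is 249736/87947613.


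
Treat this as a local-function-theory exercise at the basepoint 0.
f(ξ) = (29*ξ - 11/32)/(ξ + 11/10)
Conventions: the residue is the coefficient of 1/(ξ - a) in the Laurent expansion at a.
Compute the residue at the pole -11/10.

The residue is -5159/160.

At the order-1 pole -11/10 set g(ξ) = (ξ - (-11/10))*f(ξ) = 29*ξ - 11/32.
Simple pole: residue = g(a) at a = -11/10, which is -5159/160.


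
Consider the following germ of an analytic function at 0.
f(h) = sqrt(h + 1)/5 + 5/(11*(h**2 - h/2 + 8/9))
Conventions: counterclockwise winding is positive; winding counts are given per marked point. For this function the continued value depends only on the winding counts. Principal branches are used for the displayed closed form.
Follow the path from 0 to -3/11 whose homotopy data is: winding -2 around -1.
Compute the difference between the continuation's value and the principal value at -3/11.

The rational part is single-valued and drops out of the difference; each branch term changes only by its own monodromy.
(1/5)*sqrt(1 - h/(-1)): winding -2 is even, the square root returns to the same sheet, contribution 0.
Summing the contributions at h = -3/11 gives 0.

Continued minus principal equals 0.


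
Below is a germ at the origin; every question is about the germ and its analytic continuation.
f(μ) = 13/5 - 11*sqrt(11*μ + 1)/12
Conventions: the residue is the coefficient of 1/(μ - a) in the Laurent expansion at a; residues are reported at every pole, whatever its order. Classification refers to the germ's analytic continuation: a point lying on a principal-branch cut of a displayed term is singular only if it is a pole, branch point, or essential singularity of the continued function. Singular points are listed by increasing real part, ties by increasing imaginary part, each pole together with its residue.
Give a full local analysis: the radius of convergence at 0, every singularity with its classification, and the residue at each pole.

Radius of convergence at 0: 1/11.
At -1/11: an algebraic (square-root) branch point.

Branch term (-11/12)*sqrt(1 - μ/(-1/11)): its argument vanishes at μ = -1/11, a square-root branch point, modulus 1/11.
The radius of convergence is the smallest modulus among the singular points: 1/11.


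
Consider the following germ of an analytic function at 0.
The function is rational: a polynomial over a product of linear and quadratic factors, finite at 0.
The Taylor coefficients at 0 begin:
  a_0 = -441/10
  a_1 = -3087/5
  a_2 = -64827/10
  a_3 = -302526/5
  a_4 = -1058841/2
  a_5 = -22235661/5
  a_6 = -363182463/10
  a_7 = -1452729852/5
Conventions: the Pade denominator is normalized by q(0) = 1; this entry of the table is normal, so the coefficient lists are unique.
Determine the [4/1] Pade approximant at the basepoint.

Taylor coefficients needed (read off): a_0 = -441/10, a_1 = -3087/5, a_2 = -64827/10, a_3 = -302526/5, a_4 = -1058841/2, a_5 = -22235661/5.
Write the denominator as Q(ω) = 1 + q1*ω. Requiring Q*f - P = O(ω^6) with deg P <= 4 kills the coefficients of ω^5..ω^5 in Q*f:
  ω^5: a_5 + q1*a_4 = 0, i.e. -22235661/5 + (-1058841/2)*q1 = 0.
Solving this linear system: q1 = -42/5.
The numerator is Q*f truncated at degree 4: P0 = a_0 = -441/10; P1 = a_1 + q1*a_0 = -6174/25; P2 = a_2 + q1*a_1 = -64827/50; P3 = a_3 + q1*a_2 = -151263/25; P4 = a_4 + q1*a_3 = -1058841/50.

The Pade approximant has numerator coefficients [-441/10, -6174/25, -64827/50, -151263/25, -1058841/50]; denominator coefficients [1, -42/5].


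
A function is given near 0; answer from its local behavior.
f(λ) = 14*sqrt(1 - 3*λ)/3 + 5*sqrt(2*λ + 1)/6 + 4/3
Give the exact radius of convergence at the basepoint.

Branch term (5/6)*sqrt(1 - λ/(-1/2)): its argument vanishes at λ = -1/2, a square-root branch point, modulus 1/2.
Branch term (14/3)*sqrt(1 - λ/(1/3)): its argument vanishes at λ = 1/3, a square-root branch point, modulus 1/3.
The radius of convergence is the smallest modulus among the singular points: 1/3.

The radius of convergence is 1/3.


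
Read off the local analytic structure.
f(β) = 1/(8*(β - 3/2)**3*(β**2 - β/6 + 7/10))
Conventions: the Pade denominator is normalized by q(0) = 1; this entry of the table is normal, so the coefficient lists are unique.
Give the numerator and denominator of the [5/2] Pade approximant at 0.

Taylor coefficients needed (expand at 0): a_0 = -10/189, a_1 = -470/3969, a_2 = -7810/83349, a_3 = -17350/1750329, a_4 = -928850/36756909, a_5 = -106656790/771895089, a_6 = -685459510/5403265623, a_7 = 6321007870/113468578083.
Write the denominator as Q(β) = 1 + q1*β + q2*β^2. Requiring Q*f - P = O(β^8) with deg P <= 5 kills the coefficients of β^6..β^7 in Q*f:
  β^6: a_6 + q1*a_5 + q2*a_4 = 0, i.e. -685459510/5403265623 + (-106656790/771895089)*q1 + (-928850/36756909)*q2 = 0.
  β^7: a_7 + q1*a_6 + q2*a_5 = 0, i.e. 6321007870/113468578083 + (-685459510/5403265623)*q1 + (-106656790/771895089)*q2 = 0.
Solving this linear system: q1 = -367128369/307996787, q2 = 1383712508/923990361.
The numerator is Q*f truncated at degree 5: P0 = a_0 = -10/189; P1 = a_1 + q1*a_0 = -1380847600/24947739747; P2 = a_2 + q1*a_1 + q2*a_0 = -2378878400/74843219241; P3 = a_3 + q1*a_2 + q2*a_1 = -16964480480/224529657723; P4 = a_4 + q1*a_3 + q2*a_2 = -103582936480/673588973169; P5 = a_5 + q1*a_4 + q2*a_3 = -35478277760/288680988501.

The Pade approximant has numerator coefficients [-10/189, -1380847600/24947739747, -2378878400/74843219241, -16964480480/224529657723, -103582936480/673588973169, -35478277760/288680988501]; denominator coefficients [1, -367128369/307996787, 1383712508/923990361].


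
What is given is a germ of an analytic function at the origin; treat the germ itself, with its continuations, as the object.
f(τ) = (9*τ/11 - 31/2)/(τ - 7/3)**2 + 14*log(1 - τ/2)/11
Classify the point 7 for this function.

The point is a regular point.

Denominator factors: τ - 7/3 = 14/3 at τ = 7 — none vanishes.
Branch term log(1 - τ/(2)): argument at 7 is -5/2, nonzero, so 7 is not its branch point (a point on a principal cut is still regular for the continued germ).
So the germ continues analytically to 7.


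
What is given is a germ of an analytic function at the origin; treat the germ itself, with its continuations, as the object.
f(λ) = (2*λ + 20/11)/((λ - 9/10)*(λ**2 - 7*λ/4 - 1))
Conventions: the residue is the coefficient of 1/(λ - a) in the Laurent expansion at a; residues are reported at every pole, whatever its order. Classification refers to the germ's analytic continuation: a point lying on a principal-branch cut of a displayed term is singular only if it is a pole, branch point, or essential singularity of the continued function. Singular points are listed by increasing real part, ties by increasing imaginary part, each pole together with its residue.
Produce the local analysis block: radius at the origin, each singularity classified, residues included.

Denominator factor (λ - 9/10): pole of order 1 at 9/10, modulus 9/10.
Denominator factor (λ**2 - 7*λ/4 - 1): discriminant 113/16, real irrational roots 7/8 + (1/8)*sqrt(113) and 7/8 - (1/8)*sqrt(113); poles of order 1, moduli 7/8 + (1/8)*sqrt(113) and -7/8 + (1/8)*sqrt(113).
The radius of convergence is the smallest modulus among the singular points: -7/8 + (1/8)*sqrt(113).
The factor λ**2 - 7*λ/4 - 1 splits as (λ - a)(λ - a') with a = 7/8 - (1/8)*sqrt(113), a' = 7/8 + (1/8)*sqrt(113). At the order-1 pole a set g(λ) = (λ - a)*f(λ) = [(2*λ + 20/11)/(λ - 9/10)] / (λ - a').
Simple pole: residue = g(a) at a = 7/8 - (1/8)*sqrt(113), which is 3980/3883 - (31860/438779)*sqrt(113).
At the order-1 pole 9/10 set g(λ) = (λ - (9/10))*f(λ) = (2*λ + 20/11)/(λ**2 - 7*λ/4 - 1).
Simple pole: residue = g(a) at a = 9/10, which is -7960/3883.
The factor λ**2 - 7*λ/4 - 1 splits as (λ - a)(λ - a') with a = 7/8 + (1/8)*sqrt(113), a' = 7/8 - (1/8)*sqrt(113). At the order-1 pole a set g(λ) = (λ - a)*f(λ) = [(2*λ + 20/11)/(λ - 9/10)] / (λ - a').
Simple pole: residue = g(a) at a = 7/8 + (1/8)*sqrt(113), which is 3980/3883 + (31860/438779)*sqrt(113).
List the singular points by increasing real part (a conjugate pair: the negative imaginary part first).

Radius of convergence at 0: -7/8 + (1/8)*sqrt(113).
At 7/8 - (1/8)*sqrt(113): a pole of order 1; residue 3980/3883 - (31860/438779)*sqrt(113).
At 9/10: a pole of order 1; residue -7960/3883.
At 7/8 + (1/8)*sqrt(113): a pole of order 1; residue 3980/3883 + (31860/438779)*sqrt(113).


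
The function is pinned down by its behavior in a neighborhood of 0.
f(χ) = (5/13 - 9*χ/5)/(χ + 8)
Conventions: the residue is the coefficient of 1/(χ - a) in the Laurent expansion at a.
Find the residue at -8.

At the order-1 pole -8 set g(χ) = (χ - (-8))*f(χ) = 5/13 - 9*χ/5.
Simple pole: residue = g(a) at a = -8, which is 961/65.

The residue is 961/65.


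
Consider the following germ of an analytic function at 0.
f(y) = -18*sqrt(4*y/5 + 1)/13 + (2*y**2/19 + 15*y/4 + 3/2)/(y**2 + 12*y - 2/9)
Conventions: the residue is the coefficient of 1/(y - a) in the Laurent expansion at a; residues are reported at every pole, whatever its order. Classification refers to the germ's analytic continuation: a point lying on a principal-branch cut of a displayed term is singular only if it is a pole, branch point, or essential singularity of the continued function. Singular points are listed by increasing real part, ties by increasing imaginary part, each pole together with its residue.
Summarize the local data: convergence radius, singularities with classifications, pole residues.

Denominator factor (y**2 + 12*y - 2/9): discriminant 1304/9, real irrational roots -6 + (1/3)*sqrt(326) and -6 - (1/3)*sqrt(326); poles of order 1, moduli -6 + (1/3)*sqrt(326) and 6 + (1/3)*sqrt(326).
Branch term (-18/13)*sqrt(1 - y/(-5/4)): its argument vanishes at y = -5/4, a square-root branch point, modulus 5/4.
The radius of convergence is the smallest modulus among the singular points: -6 + (1/3)*sqrt(326).
The branch term is analytic at -6 - (1/3)*sqrt(326) and contributes nothing to the residue; only the rational part matters.
The factor y**2 + 12*y - 2/9 splits as (y - a)(y - a') with a = -6 - (1/3)*sqrt(326), a' = -6 + (1/3)*sqrt(326). At the order-1 pole a set g(y) = (y - a)*(rational part) = [2*y**2/19 + 15*y/4 + 3/2] / (y - a').
Simple pole: residue = g(a) at a = -6 - (1/3)*sqrt(326), which is 189/152 + (2291/37164)*sqrt(326).
The branch term is analytic at -6 + (1/3)*sqrt(326) and contributes nothing to the residue; only the rational part matters.
The factor y**2 + 12*y - 2/9 splits as (y - a)(y - a') with a = -6 + (1/3)*sqrt(326), a' = -6 - (1/3)*sqrt(326). At the order-1 pole a set g(y) = (y - a)*(rational part) = [2*y**2/19 + 15*y/4 + 3/2] / (y - a').
Simple pole: residue = g(a) at a = -6 + (1/3)*sqrt(326), which is 189/152 - (2291/37164)*sqrt(326).
List the singular points by increasing real part (a conjugate pair: the negative imaginary part first).

Radius of convergence at 0: -6 + (1/3)*sqrt(326).
At -6 - (1/3)*sqrt(326): a pole of order 1; residue 189/152 + (2291/37164)*sqrt(326).
At -5/4: an algebraic (square-root) branch point.
At -6 + (1/3)*sqrt(326): a pole of order 1; residue 189/152 - (2291/37164)*sqrt(326).


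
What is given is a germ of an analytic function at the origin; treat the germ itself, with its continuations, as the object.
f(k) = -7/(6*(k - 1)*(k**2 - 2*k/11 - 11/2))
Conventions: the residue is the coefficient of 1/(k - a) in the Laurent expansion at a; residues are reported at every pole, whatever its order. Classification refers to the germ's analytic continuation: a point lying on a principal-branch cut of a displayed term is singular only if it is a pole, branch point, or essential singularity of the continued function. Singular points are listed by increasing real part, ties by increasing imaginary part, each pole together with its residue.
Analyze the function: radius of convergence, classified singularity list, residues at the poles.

Denominator factor (k - 1): pole of order 1 at 1, modulus 1.
Denominator factor (k**2 - 2*k/11 - 11/2): discriminant 2666/121, real irrational roots 1/11 + (1/22)*sqrt(2666) and 1/11 - (1/22)*sqrt(2666); poles of order 1, moduli 1/11 + (1/22)*sqrt(2666) and -1/11 + (1/22)*sqrt(2666).
The radius of convergence is the smallest modulus among the singular points: 1.
The factor k**2 - 2*k/11 - 11/2 splits as (k - a)(k - a') with a = 1/11 - (1/22)*sqrt(2666), a' = 1/11 + (1/22)*sqrt(2666). At the order-1 pole a set g(k) = (k - a)*f(k) = [-7/(6*(k - 1))] / (k - a').
Simple pole: residue = g(a) at a = 1/11 - (1/22)*sqrt(2666), which is -77/618 + (385/411897)*sqrt(2666).
At the order-1 pole 1 set g(k) = (k - (1))*f(k) = -7/(6*(k**2 - 2*k/11 - 11/2)).
Simple pole: residue = g(a) at a = 1, which is 77/309.
The factor k**2 - 2*k/11 - 11/2 splits as (k - a)(k - a') with a = 1/11 + (1/22)*sqrt(2666), a' = 1/11 - (1/22)*sqrt(2666). At the order-1 pole a set g(k) = (k - a)*f(k) = [-7/(6*(k - 1))] / (k - a').
Simple pole: residue = g(a) at a = 1/11 + (1/22)*sqrt(2666), which is -77/618 - (385/411897)*sqrt(2666).
List the singular points by increasing real part (a conjugate pair: the negative imaginary part first).

Radius of convergence at 0: 1.
At 1/11 - (1/22)*sqrt(2666): a pole of order 1; residue -77/618 + (385/411897)*sqrt(2666).
At 1: a pole of order 1; residue 77/309.
At 1/11 + (1/22)*sqrt(2666): a pole of order 1; residue -77/618 - (385/411897)*sqrt(2666).


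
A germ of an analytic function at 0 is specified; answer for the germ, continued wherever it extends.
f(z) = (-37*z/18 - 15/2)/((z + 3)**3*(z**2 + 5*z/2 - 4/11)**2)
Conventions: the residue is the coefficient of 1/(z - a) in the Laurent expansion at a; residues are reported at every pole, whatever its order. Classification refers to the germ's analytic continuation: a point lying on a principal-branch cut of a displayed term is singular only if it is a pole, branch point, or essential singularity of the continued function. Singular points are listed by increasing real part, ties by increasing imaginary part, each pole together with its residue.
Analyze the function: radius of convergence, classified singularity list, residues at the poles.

Denominator factor (z + 3)^3: pole of order 3 at -3, modulus 3.
Denominator factor (z**2 + 5*z/2 - 4/11)^2: discriminant 339/44, real irrational roots -5/4 + (1/44)*sqrt(3729) and -5/4 - (1/44)*sqrt(3729); poles of order 2, moduli -5/4 + (1/44)*sqrt(3729) and 5/4 + (1/44)*sqrt(3729).
The radius of convergence is the smallest modulus among the singular points: -5/4 + (1/44)*sqrt(3729).
At the order-3 pole -3 set g(z) = (z - (-3))^3*f(z) = (-37*z/18 - 15/2)/(z**2 + 5*z/2 - 4/11)**2.
Order-3 pole: residue = g''(a)/2; g''(-3) = -262781992/3515625, so the residue is -131390996/3515625.
The factor z**2 + 5*z/2 - 4/11 splits as (z - a)(z - a') with a = -5/4 - (1/44)*sqrt(3729), a' = -5/4 + (1/44)*sqrt(3729). At the order-2 pole a set g(z) = (z - a)^2*f(z) = [(-37*z/18 - 15/2)/(z + 3)**3] / (z - a')^2.
Order-2 pole: residue = g'(a); g'(-5/4 - (1/44)*sqrt(3729)) = 65695498/3515625 + (123328678154/404019140625)*sqrt(3729), so the residue is 65695498/3515625 + (123328678154/404019140625)*sqrt(3729).
The factor z**2 + 5*z/2 - 4/11 splits as (z - a)(z - a') with a = -5/4 + (1/44)*sqrt(3729), a' = -5/4 - (1/44)*sqrt(3729). At the order-2 pole a set g(z) = (z - a)^2*f(z) = [(-37*z/18 - 15/2)/(z + 3)**3] / (z - a')^2.
Order-2 pole: residue = g'(a); g'(-5/4 + (1/44)*sqrt(3729)) = 65695498/3515625 - (123328678154/404019140625)*sqrt(3729), so the residue is 65695498/3515625 - (123328678154/404019140625)*sqrt(3729).
List the singular points by increasing real part (a conjugate pair: the negative imaginary part first).

Radius of convergence at 0: -5/4 + (1/44)*sqrt(3729).
At -3: a pole of order 3; residue -131390996/3515625.
At -5/4 - (1/44)*sqrt(3729): a pole of order 2; residue 65695498/3515625 + (123328678154/404019140625)*sqrt(3729).
At -5/4 + (1/44)*sqrt(3729): a pole of order 2; residue 65695498/3515625 - (123328678154/404019140625)*sqrt(3729).


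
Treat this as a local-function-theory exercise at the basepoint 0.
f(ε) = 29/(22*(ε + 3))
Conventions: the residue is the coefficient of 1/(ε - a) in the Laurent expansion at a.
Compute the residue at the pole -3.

The residue is 29/22.

At the order-1 pole -3 set g(ε) = (ε - (-3))*f(ε) = 29/22.
Simple pole: residue = g(a) at a = -3, which is 29/22.


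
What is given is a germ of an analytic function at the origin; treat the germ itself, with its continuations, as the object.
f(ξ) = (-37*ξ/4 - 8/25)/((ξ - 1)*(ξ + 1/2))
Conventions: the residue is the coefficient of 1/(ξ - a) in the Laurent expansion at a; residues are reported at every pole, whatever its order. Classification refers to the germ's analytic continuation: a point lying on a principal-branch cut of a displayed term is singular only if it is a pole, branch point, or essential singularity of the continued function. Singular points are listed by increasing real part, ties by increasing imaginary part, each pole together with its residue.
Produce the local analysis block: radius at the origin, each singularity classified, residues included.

Radius of convergence at 0: 1/2.
At -1/2: a pole of order 1; residue -287/100.
At 1: a pole of order 1; residue -319/50.

Denominator factor (ξ - 1): pole of order 1 at 1, modulus 1.
Denominator factor (ξ + 1/2): pole of order 1 at -1/2, modulus 1/2.
The radius of convergence is the smallest modulus among the singular points: 1/2.
At the order-1 pole -1/2 set g(ξ) = (ξ - (-1/2))*f(ξ) = (-37*ξ/4 - 8/25)/(ξ - 1).
Simple pole: residue = g(a) at a = -1/2, which is -287/100.
At the order-1 pole 1 set g(ξ) = (ξ - (1))*f(ξ) = (-37*ξ/4 - 8/25)/(ξ + 1/2).
Simple pole: residue = g(a) at a = 1, which is -319/50.
List the singular points by increasing real part (a conjugate pair: the negative imaginary part first).


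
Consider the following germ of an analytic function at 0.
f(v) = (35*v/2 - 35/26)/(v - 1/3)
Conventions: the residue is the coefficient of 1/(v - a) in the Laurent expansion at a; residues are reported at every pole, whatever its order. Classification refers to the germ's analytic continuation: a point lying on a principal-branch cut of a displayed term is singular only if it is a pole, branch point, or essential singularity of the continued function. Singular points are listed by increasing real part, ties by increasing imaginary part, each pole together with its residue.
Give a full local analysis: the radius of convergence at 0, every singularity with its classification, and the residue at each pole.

Radius of convergence at 0: 1/3.
At 1/3: a pole of order 1; residue 175/39.

Denominator factor (v - 1/3): pole of order 1 at 1/3, modulus 1/3.
The radius of convergence is the smallest modulus among the singular points: 1/3.
At the order-1 pole 1/3 set g(v) = (v - (1/3))*f(v) = 35*v/2 - 35/26.
Simple pole: residue = g(a) at a = 1/3, which is 175/39.


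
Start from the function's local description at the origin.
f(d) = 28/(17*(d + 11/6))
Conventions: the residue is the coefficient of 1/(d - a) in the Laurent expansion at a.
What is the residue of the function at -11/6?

The residue is 28/17.

At the order-1 pole -11/6 set g(d) = (d - (-11/6))*f(d) = 28/17.
Simple pole: residue = g(a) at a = -11/6, which is 28/17.


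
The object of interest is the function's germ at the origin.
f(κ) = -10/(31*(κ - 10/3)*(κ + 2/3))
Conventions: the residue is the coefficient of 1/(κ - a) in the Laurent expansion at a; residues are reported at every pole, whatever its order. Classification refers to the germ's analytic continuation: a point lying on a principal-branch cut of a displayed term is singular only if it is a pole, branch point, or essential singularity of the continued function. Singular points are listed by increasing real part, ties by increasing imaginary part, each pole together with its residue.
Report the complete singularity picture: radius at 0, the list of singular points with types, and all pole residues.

Radius of convergence at 0: 2/3.
At -2/3: a pole of order 1; residue 5/62.
At 10/3: a pole of order 1; residue -5/62.

Denominator factor (κ + 2/3): pole of order 1 at -2/3, modulus 2/3.
Denominator factor (κ - 10/3): pole of order 1 at 10/3, modulus 10/3.
The radius of convergence is the smallest modulus among the singular points: 2/3.
At the order-1 pole -2/3 set g(κ) = (κ - (-2/3))*f(κ) = -10/(31*(κ - 10/3)).
Simple pole: residue = g(a) at a = -2/3, which is 5/62.
At the order-1 pole 10/3 set g(κ) = (κ - (10/3))*f(κ) = -10/(31*(κ + 2/3)).
Simple pole: residue = g(a) at a = 10/3, which is -5/62.
List the singular points by increasing real part (a conjugate pair: the negative imaginary part first).


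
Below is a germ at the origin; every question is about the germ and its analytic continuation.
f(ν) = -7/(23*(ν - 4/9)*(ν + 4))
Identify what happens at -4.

The denominator factor ν + 4 vanishes at -4 and appears to the power 1; the numerator there equals -7/23, nonzero, and no other factor vanishes.
Hence a pole whose order is the multiplicity, 1.

The point is a pole of order 1.


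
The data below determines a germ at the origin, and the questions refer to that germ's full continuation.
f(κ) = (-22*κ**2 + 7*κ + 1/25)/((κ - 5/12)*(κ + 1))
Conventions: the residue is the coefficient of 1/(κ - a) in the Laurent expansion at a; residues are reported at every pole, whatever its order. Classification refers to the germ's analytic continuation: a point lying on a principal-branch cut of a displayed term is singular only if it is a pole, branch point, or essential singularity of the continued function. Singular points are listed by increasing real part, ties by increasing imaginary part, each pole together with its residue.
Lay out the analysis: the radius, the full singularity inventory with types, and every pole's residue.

Denominator factor (κ - 5/12): pole of order 1 at 5/12, modulus 5/12.
Denominator factor (κ + 1): pole of order 1 at -1, modulus 1.
The radius of convergence is the smallest modulus among the singular points: 5/12.
At the order-1 pole -1 set g(κ) = (κ - (-1))*f(κ) = (-22*κ**2 + 7*κ + 1/25)/(κ - 5/12).
Simple pole: residue = g(a) at a = -1, which is 8688/425.
At the order-1 pole 5/12 set g(κ) = (κ - (5/12))*f(κ) = (-22*κ**2 + 7*κ + 1/25)/(κ + 1).
Simple pole: residue = g(a) at a = 5/12, which is -1553/2550.
List the singular points by increasing real part (a conjugate pair: the negative imaginary part first).

Radius of convergence at 0: 5/12.
At -1: a pole of order 1; residue 8688/425.
At 5/12: a pole of order 1; residue -1553/2550.


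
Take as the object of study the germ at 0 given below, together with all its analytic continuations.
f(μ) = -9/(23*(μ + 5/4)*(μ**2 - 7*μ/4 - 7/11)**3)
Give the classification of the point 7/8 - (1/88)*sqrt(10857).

The point is a pole of order 3.

The denominator factor μ**2 - 7*μ/4 - 7/11 vanishes at 7/8 - (1/88)*sqrt(10857) and appears to the power 3; the numerator there equals -9/23, nonzero, and no other factor vanishes.
Hence a pole whose order is the multiplicity, 3.
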